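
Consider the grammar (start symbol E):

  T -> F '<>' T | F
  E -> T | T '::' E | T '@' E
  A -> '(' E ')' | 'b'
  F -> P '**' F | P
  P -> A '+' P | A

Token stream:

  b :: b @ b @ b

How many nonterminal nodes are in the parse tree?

20

[E [T [F [P [A b]]]] :: [E [T [F [P [A b]]]] @ [E [T [F [P [A b]]]] @ [E [T [F [P [A b]]]]]]]]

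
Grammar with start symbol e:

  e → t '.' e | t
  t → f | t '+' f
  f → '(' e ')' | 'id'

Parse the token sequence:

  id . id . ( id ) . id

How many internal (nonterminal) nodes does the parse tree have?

[e [t [f id]] . [e [t [f id]] . [e [t [f ( [e [t [f id]]] )]] . [e [t [f id]]]]]]

15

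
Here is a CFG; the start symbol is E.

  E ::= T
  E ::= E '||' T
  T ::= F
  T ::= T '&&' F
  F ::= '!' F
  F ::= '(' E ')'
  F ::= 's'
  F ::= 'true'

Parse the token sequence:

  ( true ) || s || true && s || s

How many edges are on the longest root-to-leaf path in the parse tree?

9

[E [E [E [E [T [F ( [E [T [F true]]] )]]] || [T [F s]]] || [T [T [F true]] && [F s]]] || [T [F s]]]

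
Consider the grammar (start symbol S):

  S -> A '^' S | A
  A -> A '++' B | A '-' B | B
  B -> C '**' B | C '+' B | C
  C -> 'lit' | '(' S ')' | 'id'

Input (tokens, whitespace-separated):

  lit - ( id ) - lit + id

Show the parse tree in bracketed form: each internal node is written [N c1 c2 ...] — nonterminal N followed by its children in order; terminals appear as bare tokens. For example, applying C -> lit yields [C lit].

[S [A [A [A [B [C lit]]] - [B [C ( [S [A [B [C id]]]] )]]] - [B [C lit] + [B [C id]]]]]

S
A
A - B
A - B - B
B - B - B
C - B - B
lit - B - B
lit - C - B
lit - ( S ) - B
lit - ( A ) - B
lit - ( B ) - B
lit - ( C ) - B
lit - ( id ) - B
lit - ( id ) - C + B
lit - ( id ) - lit + B
lit - ( id ) - lit + C
lit - ( id ) - lit + id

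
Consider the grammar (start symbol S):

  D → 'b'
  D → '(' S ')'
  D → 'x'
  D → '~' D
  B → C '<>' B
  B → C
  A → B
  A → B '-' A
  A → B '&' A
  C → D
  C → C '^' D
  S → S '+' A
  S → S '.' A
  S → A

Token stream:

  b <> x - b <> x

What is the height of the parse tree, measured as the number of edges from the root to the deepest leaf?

[S [A [B [C [D b]] <> [B [C [D x]]]] - [A [B [C [D b]] <> [B [C [D x]]]]]]]

7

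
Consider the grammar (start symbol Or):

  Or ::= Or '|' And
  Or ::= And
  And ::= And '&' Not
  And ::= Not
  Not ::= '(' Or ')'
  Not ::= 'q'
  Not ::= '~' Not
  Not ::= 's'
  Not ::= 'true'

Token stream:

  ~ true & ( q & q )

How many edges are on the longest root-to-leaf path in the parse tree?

7

[Or [And [And [Not ~ [Not true]]] & [Not ( [Or [And [And [Not q]] & [Not q]]] )]]]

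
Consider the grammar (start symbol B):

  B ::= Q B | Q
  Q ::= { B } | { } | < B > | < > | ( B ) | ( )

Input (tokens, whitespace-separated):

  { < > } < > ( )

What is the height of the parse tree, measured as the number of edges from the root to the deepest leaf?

4

[B [Q { [B [Q < >]] }] [B [Q < >] [B [Q ( )]]]]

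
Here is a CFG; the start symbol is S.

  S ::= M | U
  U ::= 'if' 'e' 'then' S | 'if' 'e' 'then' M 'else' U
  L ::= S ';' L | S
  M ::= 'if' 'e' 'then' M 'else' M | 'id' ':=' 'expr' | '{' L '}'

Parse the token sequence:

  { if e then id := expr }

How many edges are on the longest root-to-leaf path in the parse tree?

[S [M { [L [S [U if e then [S [M id := expr]]]]] }]]

7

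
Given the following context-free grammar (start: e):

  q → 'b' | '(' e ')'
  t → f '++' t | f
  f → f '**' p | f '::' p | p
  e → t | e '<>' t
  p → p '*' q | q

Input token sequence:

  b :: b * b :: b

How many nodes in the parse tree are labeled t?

1

[e [t [f [f [f [p [q b]]] :: [p [p [q b]] * [q b]]] :: [p [q b]]]]]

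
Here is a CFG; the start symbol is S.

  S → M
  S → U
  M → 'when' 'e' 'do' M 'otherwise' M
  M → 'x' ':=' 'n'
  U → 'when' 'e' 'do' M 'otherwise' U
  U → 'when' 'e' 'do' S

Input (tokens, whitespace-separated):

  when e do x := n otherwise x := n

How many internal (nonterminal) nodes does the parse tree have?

[S [M when e do [M x := n] otherwise [M x := n]]]

4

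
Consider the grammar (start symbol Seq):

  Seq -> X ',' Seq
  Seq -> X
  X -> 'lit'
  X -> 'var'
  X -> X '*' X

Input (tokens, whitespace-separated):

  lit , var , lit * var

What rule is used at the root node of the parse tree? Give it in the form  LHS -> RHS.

[Seq [X lit] , [Seq [X var] , [Seq [X [X lit] * [X var]]]]]

Seq -> X ',' Seq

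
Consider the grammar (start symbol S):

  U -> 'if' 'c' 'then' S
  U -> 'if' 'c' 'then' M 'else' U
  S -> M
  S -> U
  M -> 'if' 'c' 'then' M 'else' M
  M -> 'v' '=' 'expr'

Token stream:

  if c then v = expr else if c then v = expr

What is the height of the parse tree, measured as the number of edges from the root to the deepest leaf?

5

[S [U if c then [M v = expr] else [U if c then [S [M v = expr]]]]]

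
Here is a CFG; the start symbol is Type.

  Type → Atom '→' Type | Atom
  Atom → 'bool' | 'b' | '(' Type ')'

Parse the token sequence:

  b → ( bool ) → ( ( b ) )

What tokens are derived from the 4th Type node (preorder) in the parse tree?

( ( b ) )

[Type [Atom b] → [Type [Atom ( [Type [Atom bool]] )] → [Type [Atom ( [Type [Atom ( [Type [Atom b]] )]] )]]]]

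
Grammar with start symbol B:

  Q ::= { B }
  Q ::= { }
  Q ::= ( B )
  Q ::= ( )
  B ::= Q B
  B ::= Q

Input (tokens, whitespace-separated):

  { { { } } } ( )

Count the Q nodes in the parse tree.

[B [Q { [B [Q { [B [Q { }]] }]] }] [B [Q ( )]]]

4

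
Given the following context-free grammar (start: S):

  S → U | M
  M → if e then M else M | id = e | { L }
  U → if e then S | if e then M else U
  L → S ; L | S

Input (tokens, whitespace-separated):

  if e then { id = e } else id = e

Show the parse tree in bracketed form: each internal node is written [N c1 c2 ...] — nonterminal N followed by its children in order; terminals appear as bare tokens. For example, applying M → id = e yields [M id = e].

S
M
if e then M else M
if e then { L } else M
if e then { S } else M
if e then { M } else M
if e then { id = e } else M
if e then { id = e } else id = e

[S [M if e then [M { [L [S [M id = e]]] }] else [M id = e]]]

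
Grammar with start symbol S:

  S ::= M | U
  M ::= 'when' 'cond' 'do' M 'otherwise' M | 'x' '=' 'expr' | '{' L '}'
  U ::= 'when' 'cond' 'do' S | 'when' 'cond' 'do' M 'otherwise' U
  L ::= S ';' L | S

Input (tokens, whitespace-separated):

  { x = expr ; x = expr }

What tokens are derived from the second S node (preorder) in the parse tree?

x = expr

[S [M { [L [S [M x = expr]] ; [L [S [M x = expr]]]] }]]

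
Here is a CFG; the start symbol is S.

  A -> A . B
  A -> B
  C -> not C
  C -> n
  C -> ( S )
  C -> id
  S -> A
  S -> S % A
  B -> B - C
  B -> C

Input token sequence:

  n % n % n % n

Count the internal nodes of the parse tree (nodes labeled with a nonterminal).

[S [S [S [S [A [B [C n]]]] % [A [B [C n]]]] % [A [B [C n]]]] % [A [B [C n]]]]

16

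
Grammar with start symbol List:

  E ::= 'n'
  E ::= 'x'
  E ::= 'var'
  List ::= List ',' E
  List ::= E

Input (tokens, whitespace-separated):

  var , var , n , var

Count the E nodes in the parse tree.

4

[List [List [List [List [E var]] , [E var]] , [E n]] , [E var]]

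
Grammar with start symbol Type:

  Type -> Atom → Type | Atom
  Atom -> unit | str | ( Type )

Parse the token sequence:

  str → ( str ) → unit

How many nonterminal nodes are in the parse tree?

[Type [Atom str] → [Type [Atom ( [Type [Atom str]] )] → [Type [Atom unit]]]]

8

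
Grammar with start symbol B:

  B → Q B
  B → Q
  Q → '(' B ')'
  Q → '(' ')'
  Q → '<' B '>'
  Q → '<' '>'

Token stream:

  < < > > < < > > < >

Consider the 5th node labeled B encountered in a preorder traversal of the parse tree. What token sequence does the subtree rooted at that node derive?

[B [Q < [B [Q < >]] >] [B [Q < [B [Q < >]] >] [B [Q < >]]]]

< >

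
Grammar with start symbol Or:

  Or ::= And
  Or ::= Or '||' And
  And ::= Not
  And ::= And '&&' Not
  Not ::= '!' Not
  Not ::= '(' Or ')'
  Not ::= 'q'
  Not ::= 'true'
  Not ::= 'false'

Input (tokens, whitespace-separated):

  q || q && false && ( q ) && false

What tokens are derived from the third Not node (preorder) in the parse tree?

false

[Or [Or [And [Not q]]] || [And [And [And [And [Not q]] && [Not false]] && [Not ( [Or [And [Not q]]] )]] && [Not false]]]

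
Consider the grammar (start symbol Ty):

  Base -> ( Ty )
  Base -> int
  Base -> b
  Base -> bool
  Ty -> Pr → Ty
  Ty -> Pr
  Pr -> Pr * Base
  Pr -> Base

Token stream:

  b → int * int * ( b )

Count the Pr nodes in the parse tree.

5

[Ty [Pr [Base b]] → [Ty [Pr [Pr [Pr [Base int]] * [Base int]] * [Base ( [Ty [Pr [Base b]]] )]]]]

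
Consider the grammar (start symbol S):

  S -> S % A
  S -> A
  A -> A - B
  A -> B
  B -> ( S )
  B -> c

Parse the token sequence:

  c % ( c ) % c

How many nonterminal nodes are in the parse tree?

[S [S [S [A [B c]]] % [A [B ( [S [A [B c]]] )]]] % [A [B c]]]

12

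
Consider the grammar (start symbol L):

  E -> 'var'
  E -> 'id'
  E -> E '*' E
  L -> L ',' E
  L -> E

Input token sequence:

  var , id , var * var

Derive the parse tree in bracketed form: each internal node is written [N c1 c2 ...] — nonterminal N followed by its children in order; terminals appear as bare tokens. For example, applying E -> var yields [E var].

L
L , E
L , E , E
E , E , E
var , E , E
var , id , E
var , id , E * E
var , id , var * E
var , id , var * var

[L [L [L [E var]] , [E id]] , [E [E var] * [E var]]]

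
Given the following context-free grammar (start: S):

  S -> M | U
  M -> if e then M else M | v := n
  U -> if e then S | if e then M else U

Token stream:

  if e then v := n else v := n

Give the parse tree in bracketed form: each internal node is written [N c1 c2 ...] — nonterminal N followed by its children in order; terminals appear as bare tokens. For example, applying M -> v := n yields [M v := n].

[S [M if e then [M v := n] else [M v := n]]]

S
M
if e then M else M
if e then v := n else M
if e then v := n else v := n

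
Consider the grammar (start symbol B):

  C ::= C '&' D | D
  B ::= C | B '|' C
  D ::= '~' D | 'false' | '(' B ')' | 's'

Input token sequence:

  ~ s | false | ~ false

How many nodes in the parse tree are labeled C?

3

[B [B [B [C [D ~ [D s]]]] | [C [D false]]] | [C [D ~ [D false]]]]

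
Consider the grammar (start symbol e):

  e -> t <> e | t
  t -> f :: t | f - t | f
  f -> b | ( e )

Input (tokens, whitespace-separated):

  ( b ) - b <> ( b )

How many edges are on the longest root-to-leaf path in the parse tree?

[e [t [f ( [e [t [f b]]] )] - [t [f b]]] <> [e [t [f ( [e [t [f b]]] )]]]]

7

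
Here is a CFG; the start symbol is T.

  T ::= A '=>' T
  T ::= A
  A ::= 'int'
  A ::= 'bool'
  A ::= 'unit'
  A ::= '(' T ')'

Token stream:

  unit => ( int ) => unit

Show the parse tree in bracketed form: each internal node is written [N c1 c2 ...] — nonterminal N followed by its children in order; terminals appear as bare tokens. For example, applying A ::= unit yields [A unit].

T
A => T
unit => T
unit => A => T
unit => ( T ) => T
unit => ( A ) => T
unit => ( int ) => T
unit => ( int ) => A
unit => ( int ) => unit

[T [A unit] => [T [A ( [T [A int]] )] => [T [A unit]]]]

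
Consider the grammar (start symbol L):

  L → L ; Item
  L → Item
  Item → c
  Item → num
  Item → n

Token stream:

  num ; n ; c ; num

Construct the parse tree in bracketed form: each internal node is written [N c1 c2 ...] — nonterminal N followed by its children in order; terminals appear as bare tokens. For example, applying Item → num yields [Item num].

L
L ; Item
L ; Item ; Item
L ; Item ; Item ; Item
Item ; Item ; Item ; Item
num ; Item ; Item ; Item
num ; n ; Item ; Item
num ; n ; c ; Item
num ; n ; c ; num

[L [L [L [L [Item num]] ; [Item n]] ; [Item c]] ; [Item num]]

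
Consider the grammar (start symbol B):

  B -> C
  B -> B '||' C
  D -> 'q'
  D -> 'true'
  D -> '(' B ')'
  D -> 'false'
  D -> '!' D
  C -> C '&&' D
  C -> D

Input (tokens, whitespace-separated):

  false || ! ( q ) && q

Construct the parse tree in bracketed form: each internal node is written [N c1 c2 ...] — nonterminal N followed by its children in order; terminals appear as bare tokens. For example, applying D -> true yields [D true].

B
B || C
C || C
D || C
false || C
false || C && D
false || D && D
false || ! D && D
false || ! ( B ) && D
false || ! ( C ) && D
false || ! ( D ) && D
false || ! ( q ) && D
false || ! ( q ) && q

[B [B [C [D false]]] || [C [C [D ! [D ( [B [C [D q]]] )]]] && [D q]]]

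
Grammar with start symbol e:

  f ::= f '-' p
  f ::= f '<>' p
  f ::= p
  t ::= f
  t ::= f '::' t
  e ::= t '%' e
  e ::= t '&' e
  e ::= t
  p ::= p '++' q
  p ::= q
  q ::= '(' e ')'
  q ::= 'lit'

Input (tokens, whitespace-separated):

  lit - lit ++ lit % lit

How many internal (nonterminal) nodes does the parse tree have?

[e [t [f [f [p [q lit]]] - [p [p [q lit]] ++ [q lit]]]] % [e [t [f [p [q lit]]]]]]

15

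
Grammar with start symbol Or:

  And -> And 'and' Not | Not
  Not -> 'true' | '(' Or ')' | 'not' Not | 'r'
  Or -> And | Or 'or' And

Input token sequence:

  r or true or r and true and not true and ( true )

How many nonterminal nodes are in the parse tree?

[Or [Or [Or [And [Not r]]] or [And [Not true]]] or [And [And [And [And [Not r]] and [Not true]] and [Not not [Not true]]] and [Not ( [Or [And [Not true]]] )]]]

19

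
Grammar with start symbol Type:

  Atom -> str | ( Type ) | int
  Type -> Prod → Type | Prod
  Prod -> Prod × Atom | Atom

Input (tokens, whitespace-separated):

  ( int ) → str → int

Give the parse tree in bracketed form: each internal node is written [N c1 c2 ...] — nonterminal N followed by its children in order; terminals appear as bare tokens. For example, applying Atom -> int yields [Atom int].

Type
Prod → Type
Atom → Type
( Type ) → Type
( Prod ) → Type
( Atom ) → Type
( int ) → Type
( int ) → Prod → Type
( int ) → Atom → Type
( int ) → str → Type
( int ) → str → Prod
( int ) → str → Atom
( int ) → str → int

[Type [Prod [Atom ( [Type [Prod [Atom int]]] )]] → [Type [Prod [Atom str]] → [Type [Prod [Atom int]]]]]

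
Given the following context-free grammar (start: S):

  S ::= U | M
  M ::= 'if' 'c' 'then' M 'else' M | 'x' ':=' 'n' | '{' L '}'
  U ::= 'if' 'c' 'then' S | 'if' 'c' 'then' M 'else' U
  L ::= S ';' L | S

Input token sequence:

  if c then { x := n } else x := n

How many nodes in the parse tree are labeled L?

1

[S [M if c then [M { [L [S [M x := n]]] }] else [M x := n]]]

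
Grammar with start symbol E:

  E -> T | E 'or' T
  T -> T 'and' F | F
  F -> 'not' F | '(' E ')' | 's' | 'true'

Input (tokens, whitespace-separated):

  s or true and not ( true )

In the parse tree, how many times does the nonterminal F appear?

[E [E [T [F s]]] or [T [T [F true]] and [F not [F ( [E [T [F true]]] )]]]]

5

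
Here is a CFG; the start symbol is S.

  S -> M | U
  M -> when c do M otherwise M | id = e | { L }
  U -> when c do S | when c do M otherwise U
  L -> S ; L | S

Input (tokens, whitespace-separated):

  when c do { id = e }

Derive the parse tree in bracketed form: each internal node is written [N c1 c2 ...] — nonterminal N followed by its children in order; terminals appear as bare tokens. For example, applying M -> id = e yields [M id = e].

[S [U when c do [S [M { [L [S [M id = e]]] }]]]]

S
U
when c do S
when c do M
when c do { L }
when c do { S }
when c do { M }
when c do { id = e }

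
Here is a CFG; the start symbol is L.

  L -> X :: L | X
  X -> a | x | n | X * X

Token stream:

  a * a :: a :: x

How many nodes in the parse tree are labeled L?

[L [X [X a] * [X a]] :: [L [X a] :: [L [X x]]]]

3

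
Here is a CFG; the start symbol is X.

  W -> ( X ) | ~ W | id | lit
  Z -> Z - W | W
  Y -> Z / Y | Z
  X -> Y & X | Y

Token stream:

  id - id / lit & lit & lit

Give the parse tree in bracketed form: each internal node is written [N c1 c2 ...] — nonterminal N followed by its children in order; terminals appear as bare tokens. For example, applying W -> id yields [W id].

[X [Y [Z [Z [W id]] - [W id]] / [Y [Z [W lit]]]] & [X [Y [Z [W lit]]] & [X [Y [Z [W lit]]]]]]

X
Y & X
Z / Y & X
Z - W / Y & X
W - W / Y & X
id - W / Y & X
id - id / Y & X
id - id / Z & X
id - id / W & X
id - id / lit & X
id - id / lit & Y & X
id - id / lit & Z & X
id - id / lit & W & X
id - id / lit & lit & X
id - id / lit & lit & Y
id - id / lit & lit & Z
id - id / lit & lit & W
id - id / lit & lit & lit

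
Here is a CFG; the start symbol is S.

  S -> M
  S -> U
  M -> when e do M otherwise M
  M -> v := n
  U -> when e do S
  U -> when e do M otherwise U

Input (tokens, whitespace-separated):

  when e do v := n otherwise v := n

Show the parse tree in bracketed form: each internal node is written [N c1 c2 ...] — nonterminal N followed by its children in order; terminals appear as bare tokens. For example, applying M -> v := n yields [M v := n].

[S [M when e do [M v := n] otherwise [M v := n]]]

S
M
when e do M otherwise M
when e do v := n otherwise M
when e do v := n otherwise v := n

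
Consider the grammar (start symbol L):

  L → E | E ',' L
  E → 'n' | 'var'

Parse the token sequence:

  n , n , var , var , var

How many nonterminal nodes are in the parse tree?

10

[L [E n] , [L [E n] , [L [E var] , [L [E var] , [L [E var]]]]]]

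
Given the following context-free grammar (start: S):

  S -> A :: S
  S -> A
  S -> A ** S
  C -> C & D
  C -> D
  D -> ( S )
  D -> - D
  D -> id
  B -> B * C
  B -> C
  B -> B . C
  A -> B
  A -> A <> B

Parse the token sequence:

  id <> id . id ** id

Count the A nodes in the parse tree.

3

[S [A [A [B [C [D id]]]] <> [B [B [C [D id]]] . [C [D id]]]] ** [S [A [B [C [D id]]]]]]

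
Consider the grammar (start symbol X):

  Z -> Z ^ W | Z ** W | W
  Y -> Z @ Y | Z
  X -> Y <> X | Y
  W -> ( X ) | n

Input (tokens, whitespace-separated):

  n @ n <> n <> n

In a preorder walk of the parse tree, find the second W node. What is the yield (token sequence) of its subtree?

n

[X [Y [Z [W n]] @ [Y [Z [W n]]]] <> [X [Y [Z [W n]]] <> [X [Y [Z [W n]]]]]]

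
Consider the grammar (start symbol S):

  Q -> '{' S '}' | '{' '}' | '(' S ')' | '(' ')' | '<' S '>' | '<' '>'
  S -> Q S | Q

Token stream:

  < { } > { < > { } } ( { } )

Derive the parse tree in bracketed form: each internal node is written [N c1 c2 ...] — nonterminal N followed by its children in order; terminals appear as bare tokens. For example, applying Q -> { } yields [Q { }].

[S [Q < [S [Q { }]] >] [S [Q { [S [Q < >] [S [Q { }]]] }] [S [Q ( [S [Q { }]] )]]]]

S
Q S
< S > S
< Q > S
< { } > S
< { } > Q S
< { } > { S } S
< { } > { Q S } S
< { } > { < > S } S
< { } > { < > Q } S
< { } > { < > { } } S
< { } > { < > { } } Q
< { } > { < > { } } ( S )
< { } > { < > { } } ( Q )
< { } > { < > { } } ( { } )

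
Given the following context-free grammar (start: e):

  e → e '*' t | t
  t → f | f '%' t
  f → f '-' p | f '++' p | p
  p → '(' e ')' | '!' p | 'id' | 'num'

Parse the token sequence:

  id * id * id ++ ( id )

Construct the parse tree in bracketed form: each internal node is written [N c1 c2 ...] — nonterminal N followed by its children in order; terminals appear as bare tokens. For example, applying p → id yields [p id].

e
e * t
e * t * t
t * t * t
f * t * t
p * t * t
id * t * t
id * f * t
id * p * t
id * id * t
id * id * f
id * id * f ++ p
id * id * p ++ p
id * id * id ++ p
id * id * id ++ ( e )
id * id * id ++ ( t )
id * id * id ++ ( f )
id * id * id ++ ( p )
id * id * id ++ ( id )

[e [e [e [t [f [p id]]]] * [t [f [p id]]]] * [t [f [f [p id]] ++ [p ( [e [t [f [p id]]]] )]]]]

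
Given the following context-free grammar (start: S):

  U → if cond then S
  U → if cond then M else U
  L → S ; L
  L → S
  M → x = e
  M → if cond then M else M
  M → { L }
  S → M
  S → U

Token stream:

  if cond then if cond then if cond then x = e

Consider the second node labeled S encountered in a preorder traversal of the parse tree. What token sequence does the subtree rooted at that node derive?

[S [U if cond then [S [U if cond then [S [U if cond then [S [M x = e]]]]]]]]

if cond then if cond then x = e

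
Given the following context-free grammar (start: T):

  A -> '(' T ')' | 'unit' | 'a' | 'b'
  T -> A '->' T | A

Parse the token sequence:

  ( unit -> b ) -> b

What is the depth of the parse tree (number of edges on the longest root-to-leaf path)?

5

[T [A ( [T [A unit] -> [T [A b]]] )] -> [T [A b]]]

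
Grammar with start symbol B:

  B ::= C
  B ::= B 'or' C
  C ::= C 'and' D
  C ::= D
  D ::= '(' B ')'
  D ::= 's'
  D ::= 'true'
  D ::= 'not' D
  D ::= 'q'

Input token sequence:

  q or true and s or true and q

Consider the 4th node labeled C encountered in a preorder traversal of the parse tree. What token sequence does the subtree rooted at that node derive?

true and q

[B [B [B [C [D q]]] or [C [C [D true]] and [D s]]] or [C [C [D true]] and [D q]]]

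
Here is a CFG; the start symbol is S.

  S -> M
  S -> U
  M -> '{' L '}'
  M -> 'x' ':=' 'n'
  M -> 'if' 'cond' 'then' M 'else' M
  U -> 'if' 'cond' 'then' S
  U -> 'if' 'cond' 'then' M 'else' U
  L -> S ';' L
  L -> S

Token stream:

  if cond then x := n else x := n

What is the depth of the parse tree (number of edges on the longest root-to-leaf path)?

3

[S [M if cond then [M x := n] else [M x := n]]]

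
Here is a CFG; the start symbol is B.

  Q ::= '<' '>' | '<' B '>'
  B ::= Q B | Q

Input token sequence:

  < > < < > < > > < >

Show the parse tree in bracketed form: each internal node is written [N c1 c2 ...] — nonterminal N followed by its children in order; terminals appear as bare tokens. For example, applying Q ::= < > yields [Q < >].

[B [Q < >] [B [Q < [B [Q < >] [B [Q < >]]] >] [B [Q < >]]]]

B
Q B
< > B
< > Q B
< > < B > B
< > < Q B > B
< > < < > B > B
< > < < > Q > B
< > < < > < > > B
< > < < > < > > Q
< > < < > < > > < >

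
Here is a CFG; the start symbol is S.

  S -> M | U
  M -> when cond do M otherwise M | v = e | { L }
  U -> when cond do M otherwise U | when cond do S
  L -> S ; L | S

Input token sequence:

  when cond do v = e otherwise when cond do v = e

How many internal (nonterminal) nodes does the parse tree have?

[S [U when cond do [M v = e] otherwise [U when cond do [S [M v = e]]]]]

6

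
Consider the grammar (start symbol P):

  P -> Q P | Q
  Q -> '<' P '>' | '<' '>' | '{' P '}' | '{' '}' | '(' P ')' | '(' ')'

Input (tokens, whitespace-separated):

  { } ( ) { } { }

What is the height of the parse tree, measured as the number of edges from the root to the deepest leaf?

[P [Q { }] [P [Q ( )] [P [Q { }] [P [Q { }]]]]]

5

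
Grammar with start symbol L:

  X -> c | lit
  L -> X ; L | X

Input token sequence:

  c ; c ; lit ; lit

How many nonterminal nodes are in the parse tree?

8

[L [X c] ; [L [X c] ; [L [X lit] ; [L [X lit]]]]]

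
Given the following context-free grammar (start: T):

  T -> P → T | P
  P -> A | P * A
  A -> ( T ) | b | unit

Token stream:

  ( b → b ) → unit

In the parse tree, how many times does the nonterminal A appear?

4

[T [P [A ( [T [P [A b]] → [T [P [A b]]]] )]] → [T [P [A unit]]]]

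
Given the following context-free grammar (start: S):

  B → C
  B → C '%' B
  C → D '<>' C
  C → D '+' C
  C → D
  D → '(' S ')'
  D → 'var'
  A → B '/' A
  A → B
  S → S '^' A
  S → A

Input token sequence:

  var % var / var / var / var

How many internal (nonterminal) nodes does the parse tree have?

20

[S [A [B [C [D var]] % [B [C [D var]]]] / [A [B [C [D var]]] / [A [B [C [D var]]] / [A [B [C [D var]]]]]]]]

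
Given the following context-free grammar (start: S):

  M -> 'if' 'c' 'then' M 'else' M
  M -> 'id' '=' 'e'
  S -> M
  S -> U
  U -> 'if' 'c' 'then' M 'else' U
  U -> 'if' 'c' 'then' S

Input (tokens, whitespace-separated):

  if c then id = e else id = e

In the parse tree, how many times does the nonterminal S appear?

1

[S [M if c then [M id = e] else [M id = e]]]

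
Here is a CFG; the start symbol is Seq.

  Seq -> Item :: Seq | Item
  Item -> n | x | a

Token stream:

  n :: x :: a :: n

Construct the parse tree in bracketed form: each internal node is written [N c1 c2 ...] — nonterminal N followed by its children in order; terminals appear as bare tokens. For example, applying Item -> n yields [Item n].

Seq
Item :: Seq
n :: Seq
n :: Item :: Seq
n :: x :: Seq
n :: x :: Item :: Seq
n :: x :: a :: Seq
n :: x :: a :: Item
n :: x :: a :: n

[Seq [Item n] :: [Seq [Item x] :: [Seq [Item a] :: [Seq [Item n]]]]]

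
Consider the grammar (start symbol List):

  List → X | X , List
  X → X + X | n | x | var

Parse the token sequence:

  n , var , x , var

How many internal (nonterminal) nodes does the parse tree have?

[List [X n] , [List [X var] , [List [X x] , [List [X var]]]]]

8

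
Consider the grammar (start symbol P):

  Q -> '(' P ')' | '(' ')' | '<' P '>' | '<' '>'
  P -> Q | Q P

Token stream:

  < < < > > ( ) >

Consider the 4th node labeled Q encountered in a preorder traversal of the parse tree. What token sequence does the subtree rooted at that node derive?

[P [Q < [P [Q < [P [Q < >]] >] [P [Q ( )]]] >]]

( )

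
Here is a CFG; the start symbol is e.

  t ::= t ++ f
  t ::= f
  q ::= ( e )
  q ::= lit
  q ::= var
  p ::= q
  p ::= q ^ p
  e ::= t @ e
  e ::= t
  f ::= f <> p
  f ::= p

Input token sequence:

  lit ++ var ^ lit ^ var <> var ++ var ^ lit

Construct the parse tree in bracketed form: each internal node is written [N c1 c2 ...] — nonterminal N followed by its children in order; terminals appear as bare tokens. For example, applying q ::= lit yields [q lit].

[e [t [t [t [f [p [q lit]]]] ++ [f [f [p [q var] ^ [p [q lit] ^ [p [q var]]]]] <> [p [q var]]]] ++ [f [p [q var] ^ [p [q lit]]]]]]

e
t
t ++ f
t ++ f ++ f
f ++ f ++ f
p ++ f ++ f
q ++ f ++ f
lit ++ f ++ f
lit ++ f <> p ++ f
lit ++ p <> p ++ f
lit ++ q ^ p <> p ++ f
lit ++ var ^ p <> p ++ f
lit ++ var ^ q ^ p <> p ++ f
lit ++ var ^ lit ^ p <> p ++ f
lit ++ var ^ lit ^ q <> p ++ f
lit ++ var ^ lit ^ var <> p ++ f
lit ++ var ^ lit ^ var <> q ++ f
lit ++ var ^ lit ^ var <> var ++ f
lit ++ var ^ lit ^ var <> var ++ p
lit ++ var ^ lit ^ var <> var ++ q ^ p
lit ++ var ^ lit ^ var <> var ++ var ^ p
lit ++ var ^ lit ^ var <> var ++ var ^ q
lit ++ var ^ lit ^ var <> var ++ var ^ lit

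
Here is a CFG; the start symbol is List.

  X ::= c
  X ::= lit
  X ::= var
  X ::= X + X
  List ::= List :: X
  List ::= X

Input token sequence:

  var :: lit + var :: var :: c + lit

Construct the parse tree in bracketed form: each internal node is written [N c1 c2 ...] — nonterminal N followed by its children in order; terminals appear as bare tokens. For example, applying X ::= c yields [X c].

List
List :: X
List :: X :: X
List :: X :: X :: X
X :: X :: X :: X
var :: X :: X :: X
var :: X + X :: X :: X
var :: lit + X :: X :: X
var :: lit + var :: X :: X
var :: lit + var :: var :: X
var :: lit + var :: var :: X + X
var :: lit + var :: var :: c + X
var :: lit + var :: var :: c + lit

[List [List [List [List [X var]] :: [X [X lit] + [X var]]] :: [X var]] :: [X [X c] + [X lit]]]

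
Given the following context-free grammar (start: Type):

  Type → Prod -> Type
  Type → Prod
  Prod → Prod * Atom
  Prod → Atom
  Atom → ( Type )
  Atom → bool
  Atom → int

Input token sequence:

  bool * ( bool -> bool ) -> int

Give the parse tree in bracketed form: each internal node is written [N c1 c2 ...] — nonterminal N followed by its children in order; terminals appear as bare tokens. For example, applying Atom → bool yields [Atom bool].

Type
Prod -> Type
Prod * Atom -> Type
Atom * Atom -> Type
bool * Atom -> Type
bool * ( Type ) -> Type
bool * ( Prod -> Type ) -> Type
bool * ( Atom -> Type ) -> Type
bool * ( bool -> Type ) -> Type
bool * ( bool -> Prod ) -> Type
bool * ( bool -> Atom ) -> Type
bool * ( bool -> bool ) -> Type
bool * ( bool -> bool ) -> Prod
bool * ( bool -> bool ) -> Atom
bool * ( bool -> bool ) -> int

[Type [Prod [Prod [Atom bool]] * [Atom ( [Type [Prod [Atom bool]] -> [Type [Prod [Atom bool]]]] )]] -> [Type [Prod [Atom int]]]]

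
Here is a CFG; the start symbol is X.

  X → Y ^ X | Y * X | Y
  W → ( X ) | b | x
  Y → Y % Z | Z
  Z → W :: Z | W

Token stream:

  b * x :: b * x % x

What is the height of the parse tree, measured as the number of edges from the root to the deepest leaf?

[X [Y [Z [W b]]] * [X [Y [Z [W x] :: [Z [W b]]]] * [X [Y [Y [Z [W x]]] % [Z [W x]]]]]]

7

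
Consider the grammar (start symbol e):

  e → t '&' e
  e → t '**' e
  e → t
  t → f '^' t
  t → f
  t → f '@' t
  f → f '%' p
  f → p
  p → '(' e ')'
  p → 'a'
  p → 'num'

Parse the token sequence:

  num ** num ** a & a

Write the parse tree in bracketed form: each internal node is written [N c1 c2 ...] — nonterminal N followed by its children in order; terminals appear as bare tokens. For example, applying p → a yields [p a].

e
t ** e
f ** e
p ** e
num ** e
num ** t ** e
num ** f ** e
num ** p ** e
num ** num ** e
num ** num ** t & e
num ** num ** f & e
num ** num ** p & e
num ** num ** a & e
num ** num ** a & t
num ** num ** a & f
num ** num ** a & p
num ** num ** a & a

[e [t [f [p num]]] ** [e [t [f [p num]]] ** [e [t [f [p a]]] & [e [t [f [p a]]]]]]]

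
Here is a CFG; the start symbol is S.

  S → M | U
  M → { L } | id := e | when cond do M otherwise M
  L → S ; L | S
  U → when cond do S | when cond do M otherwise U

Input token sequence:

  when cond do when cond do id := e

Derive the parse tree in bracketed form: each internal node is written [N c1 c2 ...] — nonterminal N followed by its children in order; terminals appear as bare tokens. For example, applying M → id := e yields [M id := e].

S
U
when cond do S
when cond do U
when cond do when cond do S
when cond do when cond do M
when cond do when cond do id := e

[S [U when cond do [S [U when cond do [S [M id := e]]]]]]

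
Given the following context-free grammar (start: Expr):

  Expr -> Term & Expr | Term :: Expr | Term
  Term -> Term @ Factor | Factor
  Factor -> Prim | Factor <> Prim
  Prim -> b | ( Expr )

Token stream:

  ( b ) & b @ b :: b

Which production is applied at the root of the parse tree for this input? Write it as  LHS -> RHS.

Expr -> Term & Expr

[Expr [Term [Factor [Prim ( [Expr [Term [Factor [Prim b]]]] )]]] & [Expr [Term [Term [Factor [Prim b]]] @ [Factor [Prim b]]] :: [Expr [Term [Factor [Prim b]]]]]]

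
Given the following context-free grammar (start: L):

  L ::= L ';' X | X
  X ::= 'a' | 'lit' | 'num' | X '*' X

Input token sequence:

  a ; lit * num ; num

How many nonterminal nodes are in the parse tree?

[L [L [L [X a]] ; [X [X lit] * [X num]]] ; [X num]]

8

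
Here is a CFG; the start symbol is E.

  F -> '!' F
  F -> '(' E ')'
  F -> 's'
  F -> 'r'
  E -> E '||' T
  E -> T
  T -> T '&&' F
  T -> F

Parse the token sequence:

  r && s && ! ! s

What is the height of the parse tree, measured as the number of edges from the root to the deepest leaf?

[E [T [T [T [F r]] && [F s]] && [F ! [F ! [F s]]]]]

5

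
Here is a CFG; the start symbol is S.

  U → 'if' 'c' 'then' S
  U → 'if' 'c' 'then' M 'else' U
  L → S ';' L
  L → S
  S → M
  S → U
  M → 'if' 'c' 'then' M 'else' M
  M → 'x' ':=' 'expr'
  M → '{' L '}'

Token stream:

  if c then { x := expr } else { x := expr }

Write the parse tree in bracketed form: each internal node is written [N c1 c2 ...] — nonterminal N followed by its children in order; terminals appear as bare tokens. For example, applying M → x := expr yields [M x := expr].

S
M
if c then M else M
if c then { L } else M
if c then { S } else M
if c then { M } else M
if c then { x := expr } else M
if c then { x := expr } else { L }
if c then { x := expr } else { S }
if c then { x := expr } else { M }
if c then { x := expr } else { x := expr }

[S [M if c then [M { [L [S [M x := expr]]] }] else [M { [L [S [M x := expr]]] }]]]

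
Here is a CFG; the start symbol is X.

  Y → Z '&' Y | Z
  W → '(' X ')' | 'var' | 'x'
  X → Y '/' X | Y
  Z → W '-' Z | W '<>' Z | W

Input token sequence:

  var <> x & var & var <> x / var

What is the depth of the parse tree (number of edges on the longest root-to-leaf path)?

[X [Y [Z [W var] <> [Z [W x]]] & [Y [Z [W var]] & [Y [Z [W var] <> [Z [W x]]]]]] / [X [Y [Z [W var]]]]]

7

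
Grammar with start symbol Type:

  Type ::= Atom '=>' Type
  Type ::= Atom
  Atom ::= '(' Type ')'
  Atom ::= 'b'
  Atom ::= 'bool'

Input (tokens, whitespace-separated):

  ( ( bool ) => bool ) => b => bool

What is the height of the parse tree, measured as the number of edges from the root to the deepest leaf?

[Type [Atom ( [Type [Atom ( [Type [Atom bool]] )] => [Type [Atom bool]]] )] => [Type [Atom b] => [Type [Atom bool]]]]

6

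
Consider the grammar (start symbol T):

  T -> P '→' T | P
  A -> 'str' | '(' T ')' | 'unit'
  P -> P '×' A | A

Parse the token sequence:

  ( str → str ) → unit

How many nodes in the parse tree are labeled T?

4

[T [P [A ( [T [P [A str]] → [T [P [A str]]]] )]] → [T [P [A unit]]]]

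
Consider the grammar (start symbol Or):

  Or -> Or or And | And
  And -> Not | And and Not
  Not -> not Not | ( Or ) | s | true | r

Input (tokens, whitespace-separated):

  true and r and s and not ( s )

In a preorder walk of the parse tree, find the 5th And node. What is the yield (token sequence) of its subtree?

[Or [And [And [And [And [Not true]] and [Not r]] and [Not s]] and [Not not [Not ( [Or [And [Not s]]] )]]]]

s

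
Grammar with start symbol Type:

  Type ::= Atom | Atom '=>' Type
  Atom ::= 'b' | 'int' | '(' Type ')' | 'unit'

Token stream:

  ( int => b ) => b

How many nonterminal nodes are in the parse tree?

8

[Type [Atom ( [Type [Atom int] => [Type [Atom b]]] )] => [Type [Atom b]]]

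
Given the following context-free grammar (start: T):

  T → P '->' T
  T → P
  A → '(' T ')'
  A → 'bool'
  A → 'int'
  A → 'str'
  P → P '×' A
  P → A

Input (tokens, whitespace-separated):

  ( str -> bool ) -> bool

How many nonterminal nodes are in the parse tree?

[T [P [A ( [T [P [A str]] -> [T [P [A bool]]]] )]] -> [T [P [A bool]]]]

12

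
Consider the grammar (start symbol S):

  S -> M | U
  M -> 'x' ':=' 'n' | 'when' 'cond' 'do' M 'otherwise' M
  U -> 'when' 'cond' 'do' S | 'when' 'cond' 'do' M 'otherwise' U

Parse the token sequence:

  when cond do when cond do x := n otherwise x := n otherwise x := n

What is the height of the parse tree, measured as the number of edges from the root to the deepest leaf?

4

[S [M when cond do [M when cond do [M x := n] otherwise [M x := n]] otherwise [M x := n]]]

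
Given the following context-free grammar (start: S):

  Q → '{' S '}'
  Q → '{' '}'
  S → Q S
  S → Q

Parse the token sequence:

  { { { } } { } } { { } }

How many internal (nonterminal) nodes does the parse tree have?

12

[S [Q { [S [Q { [S [Q { }]] }] [S [Q { }]]] }] [S [Q { [S [Q { }]] }]]]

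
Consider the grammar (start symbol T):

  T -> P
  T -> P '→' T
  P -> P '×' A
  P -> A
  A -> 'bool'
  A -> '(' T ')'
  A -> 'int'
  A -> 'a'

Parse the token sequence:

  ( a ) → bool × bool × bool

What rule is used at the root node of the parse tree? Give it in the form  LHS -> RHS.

T -> P '→' T

[T [P [A ( [T [P [A a]]] )]] → [T [P [P [P [A bool]] × [A bool]] × [A bool]]]]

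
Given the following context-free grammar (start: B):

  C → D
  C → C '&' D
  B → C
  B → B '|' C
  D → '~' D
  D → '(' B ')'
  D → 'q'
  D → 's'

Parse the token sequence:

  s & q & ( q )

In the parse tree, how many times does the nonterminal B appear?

2

[B [C [C [C [D s]] & [D q]] & [D ( [B [C [D q]]] )]]]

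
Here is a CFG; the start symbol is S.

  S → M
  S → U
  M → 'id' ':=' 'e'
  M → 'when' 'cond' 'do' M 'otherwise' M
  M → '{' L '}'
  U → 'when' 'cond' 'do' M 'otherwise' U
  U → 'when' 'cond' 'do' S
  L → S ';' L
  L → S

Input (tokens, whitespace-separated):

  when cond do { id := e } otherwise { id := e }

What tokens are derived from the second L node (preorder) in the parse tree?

id := e

[S [M when cond do [M { [L [S [M id := e]]] }] otherwise [M { [L [S [M id := e]]] }]]]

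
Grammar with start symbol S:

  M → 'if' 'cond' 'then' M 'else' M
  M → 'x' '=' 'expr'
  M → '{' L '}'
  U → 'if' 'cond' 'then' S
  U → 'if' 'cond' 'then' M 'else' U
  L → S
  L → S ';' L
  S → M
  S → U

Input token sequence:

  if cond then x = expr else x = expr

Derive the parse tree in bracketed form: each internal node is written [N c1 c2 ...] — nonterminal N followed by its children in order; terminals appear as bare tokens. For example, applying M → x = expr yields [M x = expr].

S
M
if cond then M else M
if cond then x = expr else M
if cond then x = expr else x = expr

[S [M if cond then [M x = expr] else [M x = expr]]]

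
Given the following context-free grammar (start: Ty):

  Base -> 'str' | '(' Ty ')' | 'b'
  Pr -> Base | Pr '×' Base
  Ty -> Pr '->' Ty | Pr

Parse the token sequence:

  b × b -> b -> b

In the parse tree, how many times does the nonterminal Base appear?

[Ty [Pr [Pr [Base b]] × [Base b]] -> [Ty [Pr [Base b]] -> [Ty [Pr [Base b]]]]]

4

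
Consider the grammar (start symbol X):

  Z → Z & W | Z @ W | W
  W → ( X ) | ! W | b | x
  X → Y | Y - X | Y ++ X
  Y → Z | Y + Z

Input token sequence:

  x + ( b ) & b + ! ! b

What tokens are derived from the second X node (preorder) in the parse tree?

[X [Y [Y [Y [Z [W x]]] + [Z [Z [W ( [X [Y [Z [W b]]]] )]] & [W b]]] + [Z [W ! [W ! [W b]]]]]]

b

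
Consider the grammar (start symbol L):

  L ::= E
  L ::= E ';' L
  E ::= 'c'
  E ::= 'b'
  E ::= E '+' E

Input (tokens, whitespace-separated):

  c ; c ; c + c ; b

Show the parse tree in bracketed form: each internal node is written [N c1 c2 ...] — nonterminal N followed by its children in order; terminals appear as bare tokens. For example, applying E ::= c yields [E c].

L
E ; L
c ; L
c ; E ; L
c ; c ; L
c ; c ; E ; L
c ; c ; E + E ; L
c ; c ; c + E ; L
c ; c ; c + c ; L
c ; c ; c + c ; E
c ; c ; c + c ; b

[L [E c] ; [L [E c] ; [L [E [E c] + [E c]] ; [L [E b]]]]]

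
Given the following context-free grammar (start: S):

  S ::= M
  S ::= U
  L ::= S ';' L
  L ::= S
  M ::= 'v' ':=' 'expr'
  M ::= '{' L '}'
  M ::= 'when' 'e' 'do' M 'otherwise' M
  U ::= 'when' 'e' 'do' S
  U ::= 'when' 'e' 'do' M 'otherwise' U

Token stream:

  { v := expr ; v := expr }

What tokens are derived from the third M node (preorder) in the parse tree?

v := expr

[S [M { [L [S [M v := expr]] ; [L [S [M v := expr]]]] }]]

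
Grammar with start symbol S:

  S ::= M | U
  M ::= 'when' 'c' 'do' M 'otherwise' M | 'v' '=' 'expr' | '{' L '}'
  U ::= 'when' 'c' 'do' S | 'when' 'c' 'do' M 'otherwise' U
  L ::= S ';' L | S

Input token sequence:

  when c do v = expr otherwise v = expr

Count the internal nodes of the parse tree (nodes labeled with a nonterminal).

[S [M when c do [M v = expr] otherwise [M v = expr]]]

4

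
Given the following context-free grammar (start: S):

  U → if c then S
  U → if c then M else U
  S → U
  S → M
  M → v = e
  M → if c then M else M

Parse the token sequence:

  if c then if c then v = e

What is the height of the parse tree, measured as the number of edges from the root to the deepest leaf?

[S [U if c then [S [U if c then [S [M v = e]]]]]]

6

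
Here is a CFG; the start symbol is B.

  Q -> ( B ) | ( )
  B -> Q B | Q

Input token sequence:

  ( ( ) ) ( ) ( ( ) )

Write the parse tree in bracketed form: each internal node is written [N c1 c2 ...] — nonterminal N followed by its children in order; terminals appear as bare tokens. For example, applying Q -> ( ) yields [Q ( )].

[B [Q ( [B [Q ( )]] )] [B [Q ( )] [B [Q ( [B [Q ( )]] )]]]]

B
Q B
( B ) B
( Q ) B
( ( ) ) B
( ( ) ) Q B
( ( ) ) ( ) B
( ( ) ) ( ) Q
( ( ) ) ( ) ( B )
( ( ) ) ( ) ( Q )
( ( ) ) ( ) ( ( ) )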